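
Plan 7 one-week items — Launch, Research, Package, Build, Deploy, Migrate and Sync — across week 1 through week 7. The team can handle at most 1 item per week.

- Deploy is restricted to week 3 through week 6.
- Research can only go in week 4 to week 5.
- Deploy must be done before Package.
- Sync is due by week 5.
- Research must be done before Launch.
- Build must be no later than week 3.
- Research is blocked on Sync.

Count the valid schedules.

54

Splitting on Launch: it can be week 5 (10), week 6 (22), week 7 (22). Listing each branch's schedules as (Research, Package, Build, Deploy, Migrate, Sync) by week number:
Launch=week 5: (4,6,1,3,7,2) (4,6,2,3,7,1) (4,7,1,3,6,2) (4,7,1,6,2,3) (4,7,1,6,3,2) (4,7,2,3,6,1) (4,7,2,6,1,3) (4,7,2,6,3,1) (4,7,3,6,1,2) (4,7,3,6,2,1) — 10.
Launch=week 6: (4,5,1,3,7,2) (4,5,2,3,7,1) (4,7,1,3,5,2) (4,7,1,5,2,3) (4,7,1,5,3,2) (4,7,2,3,5,1) (4,7,2,5,1,3) (4,7,2,5,3,1) (4,7,3,5,1,2) (4,7,3,5,2,1) (5,4,1,3,7,2) (5,4,2,3,7,1) (5,7,1,3,2,4) (5,7,1,3,4,2) (5,7,1,4,2,3) (5,7,1,4,3,2) (5,7,2,3,1,4) (5,7,2,3,4,1) (5,7,2,4,1,3) (5,7,2,4,3,1) (5,7,3,4,1,2) (5,7,3,4,2,1) — 22.
Launch=week 7: (4,5,1,3,6,2) (4,5,2,3,6,1) (4,6,1,3,5,2) (4,6,1,5,2,3) (4,6,1,5,3,2) (4,6,2,3,5,1) (4,6,2,5,1,3) (4,6,2,5,3,1) (4,6,3,5,1,2) (4,6,3,5,2,1) (5,4,1,3,6,2) (5,4,2,3,6,1) (5,6,1,3,2,4) (5,6,1,3,4,2) (5,6,1,4,2,3) (5,6,1,4,3,2) (5,6,2,3,1,4) (5,6,2,3,4,1) (5,6,2,4,1,3) (5,6,2,4,3,1) (5,6,3,4,1,2) (5,6,3,4,2,1) — 22.
Summing: 10 + 22 + 22 = 54.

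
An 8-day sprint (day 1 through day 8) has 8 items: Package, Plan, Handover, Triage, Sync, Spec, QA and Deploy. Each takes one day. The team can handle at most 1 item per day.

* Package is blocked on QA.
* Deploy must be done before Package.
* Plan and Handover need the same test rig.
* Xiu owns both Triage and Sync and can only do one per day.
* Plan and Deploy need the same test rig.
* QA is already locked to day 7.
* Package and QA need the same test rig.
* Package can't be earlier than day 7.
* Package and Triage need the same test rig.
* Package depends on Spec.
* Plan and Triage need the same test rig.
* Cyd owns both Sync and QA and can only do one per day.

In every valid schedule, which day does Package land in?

Package's window is day 7–day 8.
QA is fixed at day 7, and Package can't share a day with QA.
So Package must be day 8.

day 8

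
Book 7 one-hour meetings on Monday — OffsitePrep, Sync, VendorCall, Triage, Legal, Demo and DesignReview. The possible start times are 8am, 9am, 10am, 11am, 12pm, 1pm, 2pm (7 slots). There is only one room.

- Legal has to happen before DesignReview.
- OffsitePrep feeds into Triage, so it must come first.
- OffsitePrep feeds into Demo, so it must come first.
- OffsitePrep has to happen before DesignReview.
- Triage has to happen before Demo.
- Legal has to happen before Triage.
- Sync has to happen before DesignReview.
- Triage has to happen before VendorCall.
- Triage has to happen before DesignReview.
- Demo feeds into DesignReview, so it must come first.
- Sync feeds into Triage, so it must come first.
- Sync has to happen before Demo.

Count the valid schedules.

Splitting on OffsitePrep: it can be 8am (6), 9am (6), 10am (6). Listing each branch's schedules as (Sync, VendorCall, Triage, Legal, Demo, DesignReview):
OffsitePrep=8am: (9am,12pm,11am,10am,1pm,2pm) (9am,1pm,11am,10am,12pm,2pm) (9am,2pm,11am,10am,12pm,1pm) (10am,12pm,11am,9am,1pm,2pm) (10am,1pm,11am,9am,12pm,2pm) (10am,2pm,11am,9am,12pm,1pm) — 6.
OffsitePrep=9am: (8am,12pm,11am,10am,1pm,2pm) (8am,1pm,11am,10am,12pm,2pm) (8am,2pm,11am,10am,12pm,1pm) (10am,12pm,11am,8am,1pm,2pm) (10am,1pm,11am,8am,12pm,2pm) (10am,2pm,11am,8am,12pm,1pm) — 6.
OffsitePrep=10am: (8am,12pm,11am,9am,1pm,2pm) (8am,1pm,11am,9am,12pm,2pm) (8am,2pm,11am,9am,12pm,1pm) (9am,12pm,11am,8am,1pm,2pm) (9am,1pm,11am,8am,12pm,2pm) (9am,2pm,11am,8am,12pm,1pm) — 6.
Summing: 6 + 6 + 6 = 18.

18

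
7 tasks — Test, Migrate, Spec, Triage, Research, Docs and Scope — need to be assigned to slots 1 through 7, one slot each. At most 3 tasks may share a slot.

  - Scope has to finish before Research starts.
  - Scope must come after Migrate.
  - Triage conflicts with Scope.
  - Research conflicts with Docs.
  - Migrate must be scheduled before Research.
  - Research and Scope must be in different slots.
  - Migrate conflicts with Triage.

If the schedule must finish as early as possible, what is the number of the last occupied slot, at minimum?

slot 3

The precedence chain requires at least 3 distinct slots.
With at most 3 per slot and 7 tasks, at least 3 slots are needed.
3 works (last occupied slot: 3): for example Docs=2, Migrate=1, Spec=1, Test=1, Triage=3, Scope=2, Research=3.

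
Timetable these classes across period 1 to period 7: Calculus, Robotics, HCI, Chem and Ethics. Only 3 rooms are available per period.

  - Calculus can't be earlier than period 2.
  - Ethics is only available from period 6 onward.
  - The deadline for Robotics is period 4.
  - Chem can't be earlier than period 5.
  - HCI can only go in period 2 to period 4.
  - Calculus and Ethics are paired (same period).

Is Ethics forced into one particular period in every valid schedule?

No

Ethics can be period 6 (e.g. Ethics=period 6; Chem=period 5; Robotics=period 1; HCI=period 2; Calculus=period 6) or period 7 (e.g. HCI -> period 2; Ethics -> period 7; Chem -> period 5; Calculus -> period 7; Robotics -> period 1).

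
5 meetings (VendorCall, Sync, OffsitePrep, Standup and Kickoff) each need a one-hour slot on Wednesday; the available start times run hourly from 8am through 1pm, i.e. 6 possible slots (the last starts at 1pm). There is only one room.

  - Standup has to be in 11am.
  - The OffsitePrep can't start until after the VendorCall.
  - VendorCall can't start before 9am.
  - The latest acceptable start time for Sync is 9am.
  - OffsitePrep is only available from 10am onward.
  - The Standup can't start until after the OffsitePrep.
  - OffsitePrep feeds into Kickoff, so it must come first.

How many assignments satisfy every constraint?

Enumerating: Sync in 8am; OffsitePrep in 10am; VendorCall in 9am; Standup in 11am; Kickoff in 12pm | VendorCall -> 9am; OffsitePrep -> 10am; Kickoff -> 1pm; Sync -> 8am; Standup -> 11am.

2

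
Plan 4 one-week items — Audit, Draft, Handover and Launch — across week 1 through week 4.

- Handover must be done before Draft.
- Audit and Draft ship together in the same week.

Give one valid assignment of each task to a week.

Audit=week 2, Launch=week 1, Handover=week 1, Draft=week 2

Checking: Handover(week 1) before Draft(week 2); Audit = Draft = week 2.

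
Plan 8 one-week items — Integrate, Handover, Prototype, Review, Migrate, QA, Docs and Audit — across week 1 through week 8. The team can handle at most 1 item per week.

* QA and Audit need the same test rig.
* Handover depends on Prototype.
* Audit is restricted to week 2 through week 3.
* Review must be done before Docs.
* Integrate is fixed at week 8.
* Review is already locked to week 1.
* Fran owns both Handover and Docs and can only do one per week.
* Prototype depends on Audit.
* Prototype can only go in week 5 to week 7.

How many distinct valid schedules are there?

Splitting on Handover: it can be week 6 (12), week 7 (24). Listing each branch's schedules as (Integrate, Prototype, Review, Migrate, QA, Docs, Audit) by week number:
Handover=week 6: (8,5,1,2,4,7,3) (8,5,1,2,7,4,3) (8,5,1,3,4,7,2) (8,5,1,3,7,4,2) (8,5,1,4,2,7,3) (8,5,1,4,3,7,2) (8,5,1,4,7,2,3) (8,5,1,4,7,3,2) (8,5,1,7,2,4,3) (8,5,1,7,3,4,2) (8,5,1,7,4,2,3) (8,5,1,7,4,3,2) — 12.
Handover=week 7: (8,5,1,2,4,6,3) (8,5,1,2,6,4,3) (8,5,1,3,4,6,2) (8,5,1,3,6,4,2) (8,5,1,4,2,6,3) (8,5,1,4,3,6,2) (8,5,1,4,6,2,3) (8,5,1,4,6,3,2) (8,5,1,6,2,4,3) (8,5,1,6,3,4,2) (8,5,1,6,4,2,3) (8,5,1,6,4,3,2) (8,6,1,2,4,5,3) (8,6,1,2,5,4,3) (8,6,1,3,4,5,2) (8,6,1,3,5,4,2) (8,6,1,4,2,5,3) (8,6,1,4,3,5,2) (8,6,1,4,5,2,3) (8,6,1,4,5,3,2) (8,6,1,5,2,4,3) (8,6,1,5,3,4,2) (8,6,1,5,4,2,3) (8,6,1,5,4,3,2) — 24.
Summing: 12 + 24 = 36.

36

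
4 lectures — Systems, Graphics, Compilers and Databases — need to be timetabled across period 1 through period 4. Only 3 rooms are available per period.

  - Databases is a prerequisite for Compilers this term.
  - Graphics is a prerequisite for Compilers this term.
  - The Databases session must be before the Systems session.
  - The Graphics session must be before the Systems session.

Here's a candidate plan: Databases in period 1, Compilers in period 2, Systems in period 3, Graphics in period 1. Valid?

Only 3 rooms are available per period — holds.
Graphics is a prerequisite for Compilers this term — holds.
The Graphics session must be before the Systems session — holds.
Databases is a prerequisite for Compilers this term — holds.
The Databases session must be before the Systems session — holds.

Yes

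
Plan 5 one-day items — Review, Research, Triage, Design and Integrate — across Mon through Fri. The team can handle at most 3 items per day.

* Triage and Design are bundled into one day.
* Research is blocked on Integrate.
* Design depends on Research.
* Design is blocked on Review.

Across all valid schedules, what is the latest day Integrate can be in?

Wed

Downstream work caps Integrate at Wed.
Integrate at Wed is achievable: Integrate in Wed, Research in Thu, Review in Mon, Triage in Fri, Design in Fri.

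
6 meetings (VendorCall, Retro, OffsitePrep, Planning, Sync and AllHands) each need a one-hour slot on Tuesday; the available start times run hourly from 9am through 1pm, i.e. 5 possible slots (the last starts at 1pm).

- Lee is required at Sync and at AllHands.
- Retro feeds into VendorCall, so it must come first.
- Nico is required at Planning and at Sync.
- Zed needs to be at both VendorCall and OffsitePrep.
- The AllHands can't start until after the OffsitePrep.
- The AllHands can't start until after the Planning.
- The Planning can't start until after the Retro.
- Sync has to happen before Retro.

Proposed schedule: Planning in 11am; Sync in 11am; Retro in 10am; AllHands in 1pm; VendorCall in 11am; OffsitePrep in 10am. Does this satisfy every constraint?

Invalid. Nico is required at Planning and at Sync.

Sync has to happen before Retro — violated.
The AllHands can't start until after the Planning — holds.
Retro feeds into VendorCall, so it must come first — holds.
The AllHands can't start until after the OffsitePrep — holds.
Nico is required at Planning and at Sync — violated.
The Planning can't start until after the Retro — holds.
Zed needs to be at both VendorCall and OffsitePrep — holds.
Lee is required at Sync and at AllHands — holds.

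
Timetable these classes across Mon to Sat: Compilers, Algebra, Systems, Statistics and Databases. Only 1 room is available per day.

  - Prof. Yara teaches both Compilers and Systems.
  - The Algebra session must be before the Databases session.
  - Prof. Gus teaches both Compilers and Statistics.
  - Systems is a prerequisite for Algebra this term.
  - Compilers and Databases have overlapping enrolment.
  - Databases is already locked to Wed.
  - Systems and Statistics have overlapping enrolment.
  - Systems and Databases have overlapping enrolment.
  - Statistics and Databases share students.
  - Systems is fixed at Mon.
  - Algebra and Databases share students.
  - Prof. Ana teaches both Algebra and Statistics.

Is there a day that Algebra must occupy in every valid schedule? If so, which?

Systems is fixed at Mon and must come before Algebra, so Algebra is at least Tue.
Databases is fixed at Wed and must come after Algebra, so Algebra is at most Tue.
So Algebra must be Tue.

Tue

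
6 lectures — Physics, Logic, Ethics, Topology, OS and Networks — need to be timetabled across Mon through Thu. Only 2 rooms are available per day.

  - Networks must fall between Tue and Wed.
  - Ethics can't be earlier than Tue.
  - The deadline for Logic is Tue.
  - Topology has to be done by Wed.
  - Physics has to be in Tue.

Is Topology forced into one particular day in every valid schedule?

No

Topology can be Mon (e.g. OS -> Wed, Networks -> Tue, Logic -> Mon, Ethics -> Wed, Physics -> Tue, Topology -> Mon) or Tue (e.g. Networks -> Wed, OS -> Mon, Topology -> Tue, Logic -> Mon, Physics -> Tue, Ethics -> Wed).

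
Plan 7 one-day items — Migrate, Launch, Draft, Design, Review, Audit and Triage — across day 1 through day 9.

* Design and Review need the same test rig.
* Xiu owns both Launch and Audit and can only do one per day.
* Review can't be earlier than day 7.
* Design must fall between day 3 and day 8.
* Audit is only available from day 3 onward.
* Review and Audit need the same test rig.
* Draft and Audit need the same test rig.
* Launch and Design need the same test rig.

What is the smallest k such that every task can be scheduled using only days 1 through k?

Review can't be placed before day 7, so the schedule must run through at least day 7.
7 works (last occupied day: day 7): for example Draft=day 1, Design=day 3, Triage=day 1, Review=day 7, Migrate=day 1, Audit=day 3, Launch=day 1.

7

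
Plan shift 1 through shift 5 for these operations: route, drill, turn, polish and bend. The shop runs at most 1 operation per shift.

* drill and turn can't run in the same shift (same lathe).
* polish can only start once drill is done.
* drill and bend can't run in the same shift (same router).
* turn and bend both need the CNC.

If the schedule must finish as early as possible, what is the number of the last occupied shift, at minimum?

The precedence chain requires at least 2 distinct shifts.
With at most 1 per shift and 5 operations, at least 5 shifts are needed.
5 works (last occupied shift: shift 5): for example polish -> shift 2; drill -> shift 1; bend -> shift 5; turn -> shift 4; route -> shift 3.

shift 5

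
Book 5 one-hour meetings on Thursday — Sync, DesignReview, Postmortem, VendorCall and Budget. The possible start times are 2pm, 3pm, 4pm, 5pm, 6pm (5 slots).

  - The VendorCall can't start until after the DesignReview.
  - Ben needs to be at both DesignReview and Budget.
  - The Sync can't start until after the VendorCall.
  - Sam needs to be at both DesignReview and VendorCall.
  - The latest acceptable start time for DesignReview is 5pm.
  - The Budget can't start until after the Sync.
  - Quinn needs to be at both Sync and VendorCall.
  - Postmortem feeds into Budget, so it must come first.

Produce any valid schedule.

Budget -> 5pm; Postmortem -> 2pm; Sync -> 4pm; DesignReview -> 2pm; VendorCall -> 3pm

Checking: Sync(4pm) before Budget(5pm); DesignReview(2pm) before VendorCall(3pm); VendorCall(3pm) before Sync(4pm); Postmortem(2pm) before Budget(5pm); DesignReview(2pm) != VendorCall(3pm); Sync(4pm) != VendorCall(3pm); DesignReview(2pm) != Budget(5pm); DesignReview=2pm in [2pm,5pm].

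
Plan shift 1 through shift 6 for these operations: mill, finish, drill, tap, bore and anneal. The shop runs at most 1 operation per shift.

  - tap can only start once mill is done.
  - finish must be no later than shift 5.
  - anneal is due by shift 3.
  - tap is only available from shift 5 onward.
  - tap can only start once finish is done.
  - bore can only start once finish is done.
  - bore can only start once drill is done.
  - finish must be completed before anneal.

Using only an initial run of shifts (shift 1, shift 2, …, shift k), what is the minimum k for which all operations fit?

6 shifts

The precedence chain requires at least 2 distinct shifts.
With at most 1 per shift and 6 operations, at least 6 shifts are needed.
tap can't be placed before shift 5, so the schedule must run through at least shift 5.
6 works (last occupied shift: shift 6): for example anneal=shift 2; finish=shift 1; tap=shift 5; drill=shift 4; bore=shift 6; mill=shift 3.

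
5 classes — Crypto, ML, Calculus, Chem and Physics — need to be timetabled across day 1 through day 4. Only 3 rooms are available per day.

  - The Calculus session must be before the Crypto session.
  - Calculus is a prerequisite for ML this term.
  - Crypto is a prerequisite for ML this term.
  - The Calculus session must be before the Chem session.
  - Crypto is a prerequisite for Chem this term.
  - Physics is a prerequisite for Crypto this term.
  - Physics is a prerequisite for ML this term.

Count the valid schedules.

Splitting on Crypto: it can be day 2 (4), day 3 (4). Listing each branch's schedules as (ML, Calculus, Chem, Physics) by day number:
Crypto=day 2: (3,1,3,1) (3,1,4,1) (4,1,3,1) (4,1,4,1) — 4.
Crypto=day 3: (4,1,4,1) (4,1,4,2) (4,2,4,1) (4,2,4,2) — 4.
Summing: 4 + 4 = 8.

8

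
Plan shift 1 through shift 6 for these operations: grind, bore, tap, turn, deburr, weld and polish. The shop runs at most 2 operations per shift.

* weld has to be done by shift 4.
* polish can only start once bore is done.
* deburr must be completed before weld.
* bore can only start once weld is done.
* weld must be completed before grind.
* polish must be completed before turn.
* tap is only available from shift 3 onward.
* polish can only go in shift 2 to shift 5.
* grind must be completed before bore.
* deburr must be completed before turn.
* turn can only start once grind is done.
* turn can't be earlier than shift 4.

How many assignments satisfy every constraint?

Enumerating: grind -> shift 3; weld -> shift 2; bore -> shift 4; tap -> shift 3; deburr -> shift 1; polish -> shift 5; turn -> shift 6 | tap in shift 4; grind in shift 3; polish in shift 5; deburr in shift 1; weld in shift 2; bore in shift 4; turn in shift 6 | bore=shift 4; weld=shift 2; grind=shift 3; deburr=shift 1; tap=shift 5; polish=shift 5; turn=shift 6 | turn -> shift 6, polish -> shift 5, tap -> shift 6, grind -> shift 3, deburr -> shift 1, weld -> shift 2, bore -> shift 4.

4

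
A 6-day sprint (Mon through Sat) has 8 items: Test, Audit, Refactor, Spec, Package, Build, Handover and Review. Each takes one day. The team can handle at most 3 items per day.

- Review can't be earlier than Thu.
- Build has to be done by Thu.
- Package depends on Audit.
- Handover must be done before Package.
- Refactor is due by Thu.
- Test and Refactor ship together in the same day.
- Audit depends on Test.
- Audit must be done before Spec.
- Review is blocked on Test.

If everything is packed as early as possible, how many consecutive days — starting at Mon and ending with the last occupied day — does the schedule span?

The precedence chain requires at least 3 distinct days.
With at most 3 per day and 8 work items, at least 3 days are needed.
Review can't be placed before Thu — that is day 4 counting from Mon — so the schedule must run through at least 4 days.
4 works (last occupied day: Thu): for example Handover in Mon, Test in Mon, Review in Thu, Package in Wed, Refactor in Mon, Spec in Wed, Build in Tue, Audit in Tue.

4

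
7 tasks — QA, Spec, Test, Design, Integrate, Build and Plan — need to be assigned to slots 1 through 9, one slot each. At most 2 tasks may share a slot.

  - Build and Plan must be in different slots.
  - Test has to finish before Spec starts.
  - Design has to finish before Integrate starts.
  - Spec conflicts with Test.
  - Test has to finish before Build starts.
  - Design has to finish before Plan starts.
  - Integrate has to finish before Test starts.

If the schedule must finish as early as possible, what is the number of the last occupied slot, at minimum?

The precedence chain requires at least 4 distinct slots.
With at most 2 per slot and 7 tasks, at least 4 slots are needed.
4 works (last occupied slot: 4): for example QA=1, Test=3, Plan=2, Integrate=2, Build=4, Spec=4, Design=1.

slot 4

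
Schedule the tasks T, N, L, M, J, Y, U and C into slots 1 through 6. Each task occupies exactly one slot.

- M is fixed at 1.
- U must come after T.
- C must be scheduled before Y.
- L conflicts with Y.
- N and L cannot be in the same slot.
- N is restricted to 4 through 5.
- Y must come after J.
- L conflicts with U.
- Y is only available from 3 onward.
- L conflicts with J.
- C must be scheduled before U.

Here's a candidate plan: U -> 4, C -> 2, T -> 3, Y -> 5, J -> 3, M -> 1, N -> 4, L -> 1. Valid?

U must come after T — holds.
M is fixed at 1 — holds.
Y must come after J — holds.
N is restricted to 4 through 5 — holds.
N and L cannot be in the same slot — holds.
C must be scheduled before U — holds.
L conflicts with J — holds.
C must be scheduled before Y — holds.
L conflicts with Y — holds.
Y is only available from 3 onward — holds.
L conflicts with U — holds.

Yes, all constraints hold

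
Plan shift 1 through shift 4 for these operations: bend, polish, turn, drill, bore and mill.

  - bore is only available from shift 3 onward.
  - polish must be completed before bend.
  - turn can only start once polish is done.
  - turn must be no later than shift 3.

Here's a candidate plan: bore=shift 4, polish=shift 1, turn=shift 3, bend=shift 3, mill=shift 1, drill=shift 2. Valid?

Valid

bore is only available from shift 3 onward — holds.
turn can only start once polish is done — holds.
turn must be no later than shift 3 — holds.
polish must be completed before bend — holds.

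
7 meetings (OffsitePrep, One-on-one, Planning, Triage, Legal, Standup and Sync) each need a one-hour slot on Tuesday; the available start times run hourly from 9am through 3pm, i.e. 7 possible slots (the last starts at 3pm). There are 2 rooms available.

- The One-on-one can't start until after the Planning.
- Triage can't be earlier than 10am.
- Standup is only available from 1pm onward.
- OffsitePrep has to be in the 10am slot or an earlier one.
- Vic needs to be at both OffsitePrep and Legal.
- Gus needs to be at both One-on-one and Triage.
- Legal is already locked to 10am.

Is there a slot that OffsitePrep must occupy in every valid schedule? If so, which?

9am

OffsitePrep's window is 9am–10am.
Legal is fixed at 10am, and OffsitePrep can't share a slot with Legal.
So OffsitePrep must be 9am.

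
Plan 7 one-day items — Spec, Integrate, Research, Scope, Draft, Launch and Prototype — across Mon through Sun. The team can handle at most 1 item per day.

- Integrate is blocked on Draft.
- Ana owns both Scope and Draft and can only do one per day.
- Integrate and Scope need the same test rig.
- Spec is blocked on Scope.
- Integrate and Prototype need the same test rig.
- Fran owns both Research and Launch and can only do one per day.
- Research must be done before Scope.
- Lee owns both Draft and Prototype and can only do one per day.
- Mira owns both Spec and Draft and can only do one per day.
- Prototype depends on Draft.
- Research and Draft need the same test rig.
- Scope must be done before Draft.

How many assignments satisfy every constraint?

Splitting on Spec: it can be Wed (8), Thu (12), Fri (12), Sat (12), Sun (12). Listing each branch's schedules as (Integrate, Research, Scope, Draft, Launch, Prototype):
Spec=Wed: (Fri,Mon,Tue,Thu,Sat,Sun) (Fri,Mon,Tue,Thu,Sun,Sat) (Sat,Mon,Tue,Thu,Fri,Sun) (Sat,Mon,Tue,Thu,Sun,Fri) (Sat,Mon,Tue,Fri,Thu,Sun) (Sun,Mon,Tue,Thu,Fri,Sat) (Sun,Mon,Tue,Thu,Sat,Fri) (Sun,Mon,Tue,Fri,Thu,Sat) — 8.
Spec=Thu: (Fri,Mon,Tue,Wed,Sat,Sun) (Fri,Mon,Tue,Wed,Sun,Sat) (Sat,Mon,Tue,Wed,Fri,Sun) (Sat,Mon,Tue,Wed,Sun,Fri) (Sat,Mon,Tue,Fri,Wed,Sun) (Sat,Mon,Wed,Fri,Tue,Sun) (Sat,Tue,Wed,Fri,Mon,Sun) (Sun,Mon,Tue,Wed,Fri,Sat) (Sun,Mon,Tue,Wed,Sat,Fri) (Sun,Mon,Tue,Fri,Wed,Sat) (Sun,Mon,Wed,Fri,Tue,Sat) (Sun,Tue,Wed,Fri,Mon,Sat) — 12.
Spec=Fri: (Thu,Mon,Tue,Wed,Sat,Sun) (Thu,Mon,Tue,Wed,Sun,Sat) (Sat,Mon,Tue,Wed,Thu,Sun) (Sat,Mon,Tue,Wed,Sun,Thu) (Sat,Mon,Tue,Thu,Wed,Sun) (Sat,Mon,Wed,Thu,Tue,Sun) (Sat,Tue,Wed,Thu,Mon,Sun) (Sun,Mon,Tue,Wed,Thu,Sat) (Sun,Mon,Tue,Wed,Sat,Thu) (Sun,Mon,Tue,Thu,Wed,Sat) (Sun,Mon,Wed,Thu,Tue,Sat) (Sun,Tue,Wed,Thu,Mon,Sat) — 12.
Spec=Sat: (Thu,Mon,Tue,Wed,Fri,Sun) (Thu,Mon,Tue,Wed,Sun,Fri) (Fri,Mon,Tue,Wed,Thu,Sun) (Fri,Mon,Tue,Wed,Sun,Thu) (Fri,Mon,Tue,Thu,Wed,Sun) (Fri,Mon,Wed,Thu,Tue,Sun) (Fri,Tue,Wed,Thu,Mon,Sun) (Sun,Mon,Tue,Wed,Thu,Fri) (Sun,Mon,Tue,Wed,Fri,Thu) (Sun,Mon,Tue,Thu,Wed,Fri) (Sun,Mon,Wed,Thu,Tue,Fri) (Sun,Tue,Wed,Thu,Mon,Fri) — 12.
Spec=Sun: (Thu,Mon,Tue,Wed,Fri,Sat) (Thu,Mon,Tue,Wed,Sat,Fri) (Fri,Mon,Tue,Wed,Thu,Sat) (Fri,Mon,Tue,Wed,Sat,Thu) (Fri,Mon,Tue,Thu,Wed,Sat) (Fri,Mon,Wed,Thu,Tue,Sat) (Fri,Tue,Wed,Thu,Mon,Sat) (Sat,Mon,Tue,Wed,Thu,Fri) (Sat,Mon,Tue,Wed,Fri,Thu) (Sat,Mon,Tue,Thu,Wed,Fri) (Sat,Mon,Wed,Thu,Tue,Fri) (Sat,Tue,Wed,Thu,Mon,Fri) — 12.
Summing: 8 + 12 + 12 + 12 + 12 = 56.

56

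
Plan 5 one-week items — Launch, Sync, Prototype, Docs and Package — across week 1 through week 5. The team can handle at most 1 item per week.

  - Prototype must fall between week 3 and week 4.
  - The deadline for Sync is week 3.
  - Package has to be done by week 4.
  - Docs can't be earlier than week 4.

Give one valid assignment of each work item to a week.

Sync=week 1; Package=week 2; Prototype=week 3; Launch=week 5; Docs=week 4

Checking: Prototype=week 3 in [week 3,week 4]; Sync=week 1 in [week 1,week 3]; Package=week 2 in [week 1,week 4]; Docs=week 4 in [week 4,week 5]; max 1 per week (cap 1).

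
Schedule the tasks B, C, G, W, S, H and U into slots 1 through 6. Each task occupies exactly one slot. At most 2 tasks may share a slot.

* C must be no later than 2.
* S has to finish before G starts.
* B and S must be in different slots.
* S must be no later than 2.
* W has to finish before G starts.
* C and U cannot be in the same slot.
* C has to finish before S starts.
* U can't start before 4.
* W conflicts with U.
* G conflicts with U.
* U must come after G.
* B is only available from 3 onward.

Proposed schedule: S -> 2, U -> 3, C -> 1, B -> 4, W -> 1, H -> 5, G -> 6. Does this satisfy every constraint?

No. U must come after G is not satisfied.

At most 2 tasks may share a slot — holds.
C has to finish before S starts — holds.
W conflicts with U — holds.
S has to finish before G starts — holds.
W has to finish before G starts — holds.
C and U cannot be in the same slot — holds.
U can't start before 4 — violated.
S must be no later than 2 — holds.
U must come after G — violated.
B and S must be in different slots — holds.
B is only available from 3 onward — holds.
G conflicts with U — holds.
C must be no later than 2 — holds.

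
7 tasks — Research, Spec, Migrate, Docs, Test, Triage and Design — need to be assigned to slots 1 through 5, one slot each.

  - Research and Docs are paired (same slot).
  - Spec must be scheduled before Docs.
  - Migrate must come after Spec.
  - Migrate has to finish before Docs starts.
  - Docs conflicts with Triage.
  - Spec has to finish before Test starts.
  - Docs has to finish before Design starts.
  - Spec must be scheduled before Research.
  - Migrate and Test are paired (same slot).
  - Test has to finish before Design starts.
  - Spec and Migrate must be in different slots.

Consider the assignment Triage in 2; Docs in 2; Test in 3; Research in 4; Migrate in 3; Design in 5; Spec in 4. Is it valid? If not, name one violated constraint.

Docs has to finish before Design starts — holds.
Migrate has to finish before Docs starts — violated.
Research and Docs are paired (same slot) — violated.
Migrate and Test are paired (same slot) — holds.
Spec and Migrate must be in different slots — holds.
Docs conflicts with Triage — violated.
Migrate must come after Spec — violated.
Spec must be scheduled before Docs — violated.
Spec has to finish before Test starts — violated.
Test has to finish before Design starts — holds.
Spec must be scheduled before Research — violated.

No — it violates: Spec must be scheduled before Docs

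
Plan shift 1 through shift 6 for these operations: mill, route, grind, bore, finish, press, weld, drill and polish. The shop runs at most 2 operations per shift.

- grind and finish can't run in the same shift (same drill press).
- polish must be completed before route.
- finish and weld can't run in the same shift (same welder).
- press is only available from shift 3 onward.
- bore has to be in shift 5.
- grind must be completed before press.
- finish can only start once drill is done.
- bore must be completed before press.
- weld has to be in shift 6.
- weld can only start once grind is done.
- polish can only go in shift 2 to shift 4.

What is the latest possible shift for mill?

shift 5

mill at shift 5 is achievable: press=shift 6, route=shift 3, grind=shift 1, drill=shift 1, polish=shift 2, finish=shift 2, weld=shift 6, mill=shift 5, bore=shift 5.
Nothing later works — the conflict and capacity constraints rule out every shift after shift 5.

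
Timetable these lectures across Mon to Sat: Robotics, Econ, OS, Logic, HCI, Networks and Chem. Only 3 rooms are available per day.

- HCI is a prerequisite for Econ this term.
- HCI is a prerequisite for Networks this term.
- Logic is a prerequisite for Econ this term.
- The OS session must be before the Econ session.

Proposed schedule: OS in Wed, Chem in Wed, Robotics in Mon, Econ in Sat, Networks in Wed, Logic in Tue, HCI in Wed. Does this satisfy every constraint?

No — it violates: Only 3 rooms are available per day

HCI is a prerequisite for Networks this term — violated.
HCI is a prerequisite for Econ this term — holds.
The OS session must be before the Econ session — holds.
Logic is a prerequisite for Econ this term — holds.
Only 3 rooms are available per day — violated.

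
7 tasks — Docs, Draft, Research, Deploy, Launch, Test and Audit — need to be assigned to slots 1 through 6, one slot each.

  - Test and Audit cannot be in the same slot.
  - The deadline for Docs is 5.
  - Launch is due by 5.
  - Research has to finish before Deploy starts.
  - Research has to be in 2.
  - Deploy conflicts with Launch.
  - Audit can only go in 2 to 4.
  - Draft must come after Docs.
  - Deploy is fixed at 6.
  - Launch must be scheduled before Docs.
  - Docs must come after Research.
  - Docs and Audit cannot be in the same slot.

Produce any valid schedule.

Research=2, Draft=4, Audit=2, Launch=1, Docs=3, Deploy=6, Test=1

Checking: Launch(1) before Docs(3); Research(2) before Deploy(6); Research(2) before Docs(3); Docs(3) before Draft(4); Docs(3) != Audit(2); Deploy(6) != Launch(1); Test(1) != Audit(2); Docs=3 in [1,5]; Audit=2 in [2,4]; Launch=1 in [1,5]; Deploy=6 in [6,6]; Research=2 in [2,2].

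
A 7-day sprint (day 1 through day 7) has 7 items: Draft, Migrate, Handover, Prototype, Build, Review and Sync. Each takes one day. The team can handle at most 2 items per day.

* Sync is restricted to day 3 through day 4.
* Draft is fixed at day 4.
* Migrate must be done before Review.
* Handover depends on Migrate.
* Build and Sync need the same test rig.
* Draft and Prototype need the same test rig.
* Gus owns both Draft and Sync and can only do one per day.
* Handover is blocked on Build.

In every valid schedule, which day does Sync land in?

day 3

Sync's window is day 3–day 4.
Draft is fixed at day 4, and Sync can't share a day with Draft.
So Sync must be day 3.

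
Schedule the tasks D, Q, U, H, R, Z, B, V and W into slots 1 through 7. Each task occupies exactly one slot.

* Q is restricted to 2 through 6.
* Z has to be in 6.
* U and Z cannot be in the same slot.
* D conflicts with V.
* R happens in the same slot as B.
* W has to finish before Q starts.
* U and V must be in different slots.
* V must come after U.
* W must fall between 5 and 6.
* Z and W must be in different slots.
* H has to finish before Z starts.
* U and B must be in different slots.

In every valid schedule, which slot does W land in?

5

W's window is 5–6.
Z is fixed at 6, and W can't share a slot with Z.
So W must be 5.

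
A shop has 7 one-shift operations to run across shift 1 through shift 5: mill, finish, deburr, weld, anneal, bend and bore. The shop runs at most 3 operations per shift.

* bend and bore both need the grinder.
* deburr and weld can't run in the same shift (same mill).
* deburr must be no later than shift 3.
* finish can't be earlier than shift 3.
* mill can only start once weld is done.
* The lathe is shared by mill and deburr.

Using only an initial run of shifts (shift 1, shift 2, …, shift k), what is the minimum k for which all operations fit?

The precedence chain requires at least 2 distinct shifts.
With at most 3 per shift and 7 operations, at least 3 shifts are needed.
finish can't be placed before shift 3, so the schedule must run through at least shift 3.
3 works (last occupied shift: shift 3): for example finish -> shift 3, weld -> shift 1, bend -> shift 1, bore -> shift 2, anneal -> shift 1, mill -> shift 2, deburr -> shift 3.

3 shifts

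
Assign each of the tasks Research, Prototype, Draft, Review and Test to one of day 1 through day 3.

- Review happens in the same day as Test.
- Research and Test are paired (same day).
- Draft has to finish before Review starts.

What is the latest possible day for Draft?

day 2

Downstream work caps Draft at day 2.
Draft at day 2 is achievable: Research -> day 3, Review -> day 3, Prototype -> day 1, Draft -> day 2, Test -> day 3.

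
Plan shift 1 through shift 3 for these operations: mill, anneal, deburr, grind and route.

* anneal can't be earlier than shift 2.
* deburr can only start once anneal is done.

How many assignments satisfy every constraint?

Splitting on mill: it can be shift 1 (9), shift 2 (9), shift 3 (9). Listing each branch's schedules as (anneal, deburr, grind, route) by shift number:
mill=shift 1: (2,3,1,1) (2,3,1,2) (2,3,1,3) (2,3,2,1) (2,3,2,2) (2,3,2,3) (2,3,3,1) (2,3,3,2) (2,3,3,3) — 9.
mill=shift 2: (2,3,1,1) (2,3,1,2) (2,3,1,3) (2,3,2,1) (2,3,2,2) (2,3,2,3) (2,3,3,1) (2,3,3,2) (2,3,3,3) — 9.
mill=shift 3: (2,3,1,1) (2,3,1,2) (2,3,1,3) (2,3,2,1) (2,3,2,2) (2,3,2,3) (2,3,3,1) (2,3,3,2) (2,3,3,3) — 9.
Summing: 9 + 9 + 9 = 27.

27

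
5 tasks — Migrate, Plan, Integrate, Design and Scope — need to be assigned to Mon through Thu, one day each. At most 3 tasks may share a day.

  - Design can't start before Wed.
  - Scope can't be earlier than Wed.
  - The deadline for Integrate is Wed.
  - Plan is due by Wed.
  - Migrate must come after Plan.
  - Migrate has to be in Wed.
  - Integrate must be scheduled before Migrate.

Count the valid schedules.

16

Splitting on Plan: it can be Mon (8), Tue (8). Listing each branch's schedules as (Migrate, Integrate, Design, Scope):
Plan=Mon: (Wed,Mon,Wed,Wed) (Wed,Mon,Wed,Thu) (Wed,Mon,Thu,Wed) (Wed,Mon,Thu,Thu) (Wed,Tue,Wed,Wed) (Wed,Tue,Wed,Thu) (Wed,Tue,Thu,Wed) (Wed,Tue,Thu,Thu) — 8.
Plan=Tue: (Wed,Mon,Wed,Wed) (Wed,Mon,Wed,Thu) (Wed,Mon,Thu,Wed) (Wed,Mon,Thu,Thu) (Wed,Tue,Wed,Wed) (Wed,Tue,Wed,Thu) (Wed,Tue,Thu,Wed) (Wed,Tue,Thu,Thu) — 8.
Summing: 8 + 8 = 16.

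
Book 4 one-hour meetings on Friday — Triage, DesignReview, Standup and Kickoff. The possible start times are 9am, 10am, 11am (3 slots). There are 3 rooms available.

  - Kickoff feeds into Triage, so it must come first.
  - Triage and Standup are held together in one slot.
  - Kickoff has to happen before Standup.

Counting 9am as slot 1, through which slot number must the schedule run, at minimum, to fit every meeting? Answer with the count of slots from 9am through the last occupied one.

The precedence chain requires at least 2 distinct slots.
With at most 3 per slot and 4 meetings, at least 2 slots are needed.
2 works (last occupied slot: 10am): for example Kickoff -> 9am; Triage -> 10am; Standup -> 10am; DesignReview -> 9am.

2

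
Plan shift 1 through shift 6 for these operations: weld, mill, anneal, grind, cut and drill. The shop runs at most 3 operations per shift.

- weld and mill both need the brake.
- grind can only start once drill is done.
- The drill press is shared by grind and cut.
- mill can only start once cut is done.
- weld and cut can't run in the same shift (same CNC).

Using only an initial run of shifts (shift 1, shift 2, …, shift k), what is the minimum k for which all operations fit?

The precedence chain requires at least 2 distinct shifts.
With at most 3 per shift and 6 operations, at least 2 shifts are needed.
Could 2 shifts be enough, i.e. nothing placed later than shift 2? No: mill must come after cut (at shift 1 or later) → {shift 2}; cut must come before mill (at shift 2 or earlier) → {shift 1}; weld can't share with cut (shift 1) → {shift 2}; mill can't share with weld (shift 2) → nothing is left.
So 2 shifts is not enough.
3 works (last occupied shift: shift 3): for example grind in shift 2, anneal in shift 1, weld in shift 3, cut in shift 1, mill in shift 2, drill in shift 1.

3 shifts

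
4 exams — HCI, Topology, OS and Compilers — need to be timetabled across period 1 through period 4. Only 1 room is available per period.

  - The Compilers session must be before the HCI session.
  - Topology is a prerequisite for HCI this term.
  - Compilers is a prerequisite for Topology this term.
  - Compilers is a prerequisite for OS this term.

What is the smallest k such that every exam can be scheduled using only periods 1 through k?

4

The precedence chain requires at least 3 distinct periods.
With at most 1 per period and 4 exams, at least 4 periods are needed.
4 works (last occupied period: period 4): for example Compilers in period 1, HCI in period 3, Topology in period 2, OS in period 4.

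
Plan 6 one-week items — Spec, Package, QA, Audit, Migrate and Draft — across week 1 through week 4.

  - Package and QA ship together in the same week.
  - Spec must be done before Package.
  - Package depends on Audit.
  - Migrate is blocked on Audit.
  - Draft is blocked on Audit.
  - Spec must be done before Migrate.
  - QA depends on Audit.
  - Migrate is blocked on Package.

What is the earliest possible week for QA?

week 2

Precedence pushes QA to at least week 2; QA must be in the same week as Package, which can't be after week 3, so QA is at most week 3.
QA at week 2 is achievable: Package=week 2, Audit=week 1, Draft=week 2, QA=week 2, Migrate=week 3, Spec=week 1.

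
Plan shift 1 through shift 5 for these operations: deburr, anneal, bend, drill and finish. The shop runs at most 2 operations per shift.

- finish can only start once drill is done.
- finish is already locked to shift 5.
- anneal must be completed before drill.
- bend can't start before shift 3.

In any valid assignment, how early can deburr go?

shift 1

deburr at shift 1 is achievable: bend in shift 3; anneal in shift 1; finish in shift 5; deburr in shift 1; drill in shift 2.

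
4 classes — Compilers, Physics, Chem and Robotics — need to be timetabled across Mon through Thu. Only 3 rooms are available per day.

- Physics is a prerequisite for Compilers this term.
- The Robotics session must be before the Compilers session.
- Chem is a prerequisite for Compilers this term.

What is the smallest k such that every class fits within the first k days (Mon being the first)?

2 days

The precedence chain requires at least 2 distinct days.
With at most 3 per day and 4 classes, at least 2 days are needed.
2 works (last occupied day: Tue): for example Robotics in Mon, Compilers in Tue, Physics in Mon, Chem in Mon.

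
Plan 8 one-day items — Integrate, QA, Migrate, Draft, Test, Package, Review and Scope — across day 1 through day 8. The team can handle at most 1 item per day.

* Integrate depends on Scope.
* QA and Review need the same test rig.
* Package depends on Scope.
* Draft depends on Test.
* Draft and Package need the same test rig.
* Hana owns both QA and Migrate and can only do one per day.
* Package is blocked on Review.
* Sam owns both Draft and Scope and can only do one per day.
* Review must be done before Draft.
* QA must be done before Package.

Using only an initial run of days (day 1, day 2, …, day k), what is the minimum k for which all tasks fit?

The precedence chain requires at least 2 distinct days.
With at most 1 per day and 8 tasks, at least 8 days are needed.
8 works (last occupied day: day 8): for example Draft=day 6; QA=day 3; Review=day 1; Migrate=day 8; Test=day 5; Package=day 4; Scope=day 2; Integrate=day 7.

8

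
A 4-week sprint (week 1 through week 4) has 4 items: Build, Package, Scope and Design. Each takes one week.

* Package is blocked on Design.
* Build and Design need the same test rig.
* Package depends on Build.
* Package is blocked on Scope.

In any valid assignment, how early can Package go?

week 3

Precedence pushes Package to at least week 2.
Package at week 3 is achievable: Design in week 2, Scope in week 1, Build in week 1, Package in week 3.
Nothing earlier works — the conflict constraints rule out every week before week 3.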